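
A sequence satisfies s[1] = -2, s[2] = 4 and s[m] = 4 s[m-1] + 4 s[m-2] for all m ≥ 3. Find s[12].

13774848

s[3] = 4·4 + 4·(-2) = 8
s[4] = 4·8 + 4·4 = 48
s[5] = 4·48 + 4·8 = 224
s[6] = 4·224 + 4·48 = 1088
s[7] = 4·1088 + 4·224 = 5248
s[8] = 4·5248 + 4·1088 = 25344
s[9] = 4·25344 + 4·5248 = 122368
s[10] = 4·122368 + 4·25344 = 590848
s[11] = 4·590848 + 4·122368 = 2852864
s[12] = 4·2852864 + 4·590848 = 13774848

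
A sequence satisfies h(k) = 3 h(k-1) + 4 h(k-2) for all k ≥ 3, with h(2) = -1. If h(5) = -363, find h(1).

Let h(1) = x.
h(3) = -3 + 4x
h(4) = -13 + 12x
h(5) = -51 + 52x
So -51 + 52x = -363, giving x = -6.

-6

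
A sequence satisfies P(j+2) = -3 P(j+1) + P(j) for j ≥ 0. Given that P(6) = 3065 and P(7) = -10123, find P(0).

Rearranging, P(j-2) = P(j) + 3 P(j-1).
P(5) = -10123 + 3*3065 = -928
P(4) = 3065 + 3*(-928) = 281
P(3) = -928 + 3*281 = -85
P(2) = 281 + 3*(-85) = 26
P(1) = -85 + 3*26 = -7
P(0) = 26 + 3*(-7) = 5

5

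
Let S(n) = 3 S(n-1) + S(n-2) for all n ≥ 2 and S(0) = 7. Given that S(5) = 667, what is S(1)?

4

Let S(1) = y.
S(2) = 7 + 3y
S(3) = 21 + 10y
S(4) = 70 + 33y
S(5) = 231 + 109y
So 231 + 109y = 667, giving y = 4.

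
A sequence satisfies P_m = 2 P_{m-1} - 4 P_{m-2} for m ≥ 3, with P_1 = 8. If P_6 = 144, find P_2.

7

Let P_2 = z.
P_3 = -32 + 2z
P_4 = -64
P_5 = -8z
P_6 = 256 - 16z
So 256 - 16z = 144, giving z = 7.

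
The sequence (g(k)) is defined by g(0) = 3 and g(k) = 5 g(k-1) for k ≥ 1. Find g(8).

g(1) = 5*3 = 15
g(2) = 5*15 = 75
g(3) = 5*75 = 375
g(4) = 5*375 = 1875
g(5) = 5*1875 = 9375
g(6) = 5*9375 = 46875
g(7) = 5*46875 = 234375
g(8) = 5*234375 = 1171875

1171875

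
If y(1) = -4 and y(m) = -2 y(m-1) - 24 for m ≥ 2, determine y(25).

The fixed point is -24/(1 + 2) = -8, so y(m) + 8 = -2(y(m-1) + 8).
Hence y(m) = 4·(-2)^{m-1} - 8.
y(25) = 4·(-2)^{24} - 8 = 4·16777216 - 8 = 67108856.

67108856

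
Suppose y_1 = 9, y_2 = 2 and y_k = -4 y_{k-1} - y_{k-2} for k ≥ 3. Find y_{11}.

-667537

y_3 = -4(2) - 9 = -17
y_4 = -4(-17) - 2 = 66
y_5 = -4(66) - (-17) = -247
y_6 = -4(-247) - 66 = 922
y_7 = -4(922) - (-247) = -3441
y_8 = -4(-3441) - 922 = 12842
y_9 = -4(12842) - (-3441) = -47927
y_{10} = -4(-47927) - 12842 = 178866
y_{11} = -4(178866) - (-47927) = -667537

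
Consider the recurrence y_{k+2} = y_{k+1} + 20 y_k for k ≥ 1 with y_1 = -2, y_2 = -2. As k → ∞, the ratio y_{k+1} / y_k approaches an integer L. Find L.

The characteristic equation is r^2 - r - 20 = 0, which factors as (r - 5)(r + 4) = 0.
So the roots are 5 and -4. Since |5| > |-4| and the coefficient of 5^k is non-zero, the ratio tends to 5.

5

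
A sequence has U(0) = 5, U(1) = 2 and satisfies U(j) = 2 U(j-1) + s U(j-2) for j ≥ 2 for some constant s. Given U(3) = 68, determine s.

U(2) = 4 + 5s
U(3) = 8 + 12s
So 8 + 12s = 68, giving s = 5.

5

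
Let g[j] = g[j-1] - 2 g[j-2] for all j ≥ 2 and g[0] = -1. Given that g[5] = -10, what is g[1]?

Let g[1] = z.
g[2] = 2 + z
g[3] = 2 - z
g[4] = -2 - 3z
g[5] = -6 - z
So -6 - z = -10, giving z = 4.

4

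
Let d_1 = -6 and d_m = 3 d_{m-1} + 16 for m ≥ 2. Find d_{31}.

411782264189290

The fixed point is 16/(1 - 3) = -8, so d_m + 8 = 3(d_{m-1} + 8).
Hence d_m = 2·3^{m-1} - 8.
d_{31} = 2·3^{30} - 8 = 2·205891132094649 - 8 = 411782264189290.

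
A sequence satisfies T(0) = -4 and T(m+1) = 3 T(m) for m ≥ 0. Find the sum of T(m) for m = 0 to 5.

-1456

T(1) = 3*(-4) = -12
T(2) = 3*(-12) = -36
T(3) = 3*(-36) = -108
T(4) = 3*(-108) = -324
T(5) = 3*(-324) = -972
Sum = (-4) + (-12) + (-36) + (-108) + (-324) + (-972) = -1456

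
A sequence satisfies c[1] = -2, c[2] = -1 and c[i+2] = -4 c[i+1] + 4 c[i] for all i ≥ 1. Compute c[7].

c[3] = -4*(-1) + 4*(-2) = -4
c[4] = -4*(-4) + 4*(-1) = 12
c[5] = -4*12 + 4*(-4) = -64
c[6] = -4*(-64) + 4*12 = 304
c[7] = -4*304 + 4*(-64) = -1472

-1472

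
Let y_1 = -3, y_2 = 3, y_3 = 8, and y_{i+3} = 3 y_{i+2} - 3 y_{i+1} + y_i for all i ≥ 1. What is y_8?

18

y_4 = 3(8) - 3(3) + (-3) = 12
y_5 = 3(12) - 3(8) + 3 = 15
y_6 = 3(15) - 3(12) + 8 = 17
y_7 = 3(17) - 3(15) + 12 = 18
y_8 = 3(18) - 3(17) + 15 = 18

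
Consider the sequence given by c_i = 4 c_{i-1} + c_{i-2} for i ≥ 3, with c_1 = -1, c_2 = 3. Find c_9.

c_3 = 4(3) + (-1) = 11
c_4 = 4(11) + 3 = 47
c_5 = 4(47) + 11 = 199
c_6 = 4(199) + 47 = 843
c_7 = 4(843) + 199 = 3571
c_8 = 4(3571) + 843 = 15127
c_9 = 4(15127) + 3571 = 64079

64079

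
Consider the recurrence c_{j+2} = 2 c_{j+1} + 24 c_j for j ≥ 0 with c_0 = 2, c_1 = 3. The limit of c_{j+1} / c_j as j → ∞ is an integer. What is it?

The characteristic equation is r^2 - 2r - 24 = 0, which factors as (r - 6)(r + 4) = 0.
So the roots are 6 and -4. Since |6| > |-4| and the coefficient of 6^j is non-zero, the ratio tends to 6.

6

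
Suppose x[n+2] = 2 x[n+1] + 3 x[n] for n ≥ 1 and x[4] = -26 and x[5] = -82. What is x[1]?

Rearranging, x[n-2] = (x[n] - 2 x[n-1]) / 3.
x[3] = (-82 - 2(-26)) / 3 = -30/3 = -10
x[2] = (-26 - 2(-10)) / 3 = -6/3 = -2
x[1] = (-10 - 2(-2)) / 3 = -6/3 = -2

-2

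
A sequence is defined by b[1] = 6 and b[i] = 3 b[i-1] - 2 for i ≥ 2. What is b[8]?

b[2] = 3*6 - 2 = 16
b[3] = 3*16 - 2 = 46
b[4] = 3*46 - 2 = 136
b[5] = 3*136 - 2 = 406
b[6] = 3*406 - 2 = 1216
b[7] = 3*1216 - 2 = 3646
b[8] = 3*3646 - 2 = 10936

10936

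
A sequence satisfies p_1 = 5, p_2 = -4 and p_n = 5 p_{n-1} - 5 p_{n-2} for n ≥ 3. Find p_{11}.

-1875000

p_3 = 5*(-4) - 5*5 = -45
p_4 = 5*(-45) - 5*(-4) = -205
p_5 = 5*(-205) - 5*(-45) = -800
p_6 = 5*(-800) - 5*(-205) = -2975
p_7 = 5*(-2975) - 5*(-800) = -10875
p_8 = 5*(-10875) - 5*(-2975) = -39500
p_9 = 5*(-39500) - 5*(-10875) = -143125
p_{10} = 5*(-143125) - 5*(-39500) = -518125
p_{11} = 5*(-518125) - 5*(-143125) = -1875000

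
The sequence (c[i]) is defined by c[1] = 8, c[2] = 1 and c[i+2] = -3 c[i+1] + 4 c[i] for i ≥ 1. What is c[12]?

c[3] = -3·1 + 4·8 = 29
c[4] = -3·29 + 4·1 = -83
c[5] = -3·(-83) + 4·29 = 365
c[6] = -3·365 + 4·(-83) = -1427
c[7] = -3·(-1427) + 4·365 = 5741
c[8] = -3·5741 + 4·(-1427) = -22931
c[9] = -3·(-22931) + 4·5741 = 91757
c[10] = -3·91757 + 4·(-22931) = -366995
c[11] = -3·(-366995) + 4·91757 = 1468013
c[12] = -3·1468013 + 4·(-366995) = -5872019

-5872019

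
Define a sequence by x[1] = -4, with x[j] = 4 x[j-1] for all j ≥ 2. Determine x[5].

x[2] = 4(-4) = -16
x[3] = 4(-16) = -64
x[4] = 4(-64) = -256
x[5] = 4(-256) = -1024

-1024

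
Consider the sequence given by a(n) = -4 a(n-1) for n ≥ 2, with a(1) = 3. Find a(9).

a(2) = -4(3) = -12
a(3) = -4(-12) = 48
a(4) = -4(48) = -192
a(5) = -4(-192) = 768
a(6) = -4(768) = -3072
a(7) = -4(-3072) = 12288
a(8) = -4(12288) = -49152
a(9) = -4(-49152) = 196608

196608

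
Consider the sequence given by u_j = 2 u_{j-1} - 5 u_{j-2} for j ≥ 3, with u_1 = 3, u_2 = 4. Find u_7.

373

u_3 = 2*4 - 5*3 = -7
u_4 = 2*(-7) - 5*4 = -34
u_5 = 2*(-34) - 5*(-7) = -33
u_6 = 2*(-33) - 5*(-34) = 104
u_7 = 2*104 - 5*(-33) = 373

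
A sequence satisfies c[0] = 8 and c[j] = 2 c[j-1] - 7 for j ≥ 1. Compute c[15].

32775

The fixed point is -7/(1 - 2) = 7, so c[j] - 7 = 2(c[j-1] - 7).
Hence c[j] = 1·2^j + 7.
c[15] = 1·2^{15} + 7 = 1·32768 + 7 = 32775.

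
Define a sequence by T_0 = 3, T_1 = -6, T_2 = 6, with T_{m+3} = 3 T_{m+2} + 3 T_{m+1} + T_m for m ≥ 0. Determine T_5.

T_3 = 3·6 + 3·(-6) + 3 = 3
T_4 = 3·3 + 3·6 + (-6) = 21
T_5 = 3·21 + 3·3 + 6 = 78

78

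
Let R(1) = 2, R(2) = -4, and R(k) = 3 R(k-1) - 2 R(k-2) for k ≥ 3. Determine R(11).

-6136

R(3) = 3·(-4) - 2·2 = -16
R(4) = 3·(-16) - 2·(-4) = -40
R(5) = 3·(-40) - 2·(-16) = -88
R(6) = 3·(-88) - 2·(-40) = -184
R(7) = 3·(-184) - 2·(-88) = -376
R(8) = 3·(-376) - 2·(-184) = -760
R(9) = 3·(-760) - 2·(-376) = -1528
R(10) = 3·(-1528) - 2·(-760) = -3064
R(11) = 3·(-3064) - 2·(-1528) = -6136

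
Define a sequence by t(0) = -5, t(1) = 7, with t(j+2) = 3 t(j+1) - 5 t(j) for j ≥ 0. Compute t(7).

-2297

t(2) = 3·7 - 5·(-5) = 46
t(3) = 3·46 - 5·7 = 103
t(4) = 3·103 - 5·46 = 79
t(5) = 3·79 - 5·103 = -278
t(6) = 3·(-278) - 5·79 = -1229
t(7) = 3·(-1229) - 5·(-278) = -2297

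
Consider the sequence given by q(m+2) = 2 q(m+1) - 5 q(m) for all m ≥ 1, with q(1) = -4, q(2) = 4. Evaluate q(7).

q(3) = 2*4 - 5*(-4) = 28
q(4) = 2*28 - 5*4 = 36
q(5) = 2*36 - 5*28 = -68
q(6) = 2*(-68) - 5*36 = -316
q(7) = 2*(-316) - 5*(-68) = -292

-292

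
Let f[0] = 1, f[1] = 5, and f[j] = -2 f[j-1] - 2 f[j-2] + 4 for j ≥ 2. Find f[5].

f[2] = -2·5 - 2·1 + 4 = -8
f[3] = -2·(-8) - 2·5 + 4 = 10
f[4] = -2·10 - 2·(-8) + 4 = 0
f[5] = -2·0 - 2·10 + 4 = -16

-16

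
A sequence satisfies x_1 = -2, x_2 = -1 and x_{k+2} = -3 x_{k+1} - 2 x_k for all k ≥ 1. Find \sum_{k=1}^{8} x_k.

x_3 = -3(-1) - 2(-2) = 7
x_4 = -3(7) - 2(-1) = -19
x_5 = -3(-19) - 2(7) = 43
x_6 = -3(43) - 2(-19) = -91
x_7 = -3(-91) - 2(43) = 187
x_8 = -3(187) - 2(-91) = -379
Sum = (-2) + (-1) + 7 + (-19) + 43 + (-91) + 187 + (-379) = -255

-255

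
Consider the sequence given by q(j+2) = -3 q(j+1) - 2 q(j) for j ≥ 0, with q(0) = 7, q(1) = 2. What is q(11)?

q(2) = -3·2 - 2·7 = -20
q(3) = -3·(-20) - 2·2 = 56
q(4) = -3·56 - 2·(-20) = -128
q(5) = -3·(-128) - 2·56 = 272
q(6) = -3·272 - 2·(-128) = -560
q(7) = -3·(-560) - 2·272 = 1136
q(8) = -3·1136 - 2·(-560) = -2288
q(9) = -3·(-2288) - 2·1136 = 4592
q(10) = -3·4592 - 2·(-2288) = -9200
q(11) = -3·(-9200) - 2·4592 = 18416

18416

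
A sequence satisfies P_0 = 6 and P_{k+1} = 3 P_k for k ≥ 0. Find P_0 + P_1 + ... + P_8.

59046

P_1 = 3*6 = 18
P_2 = 3*18 = 54
P_3 = 3*54 = 162
P_4 = 3*162 = 486
P_5 = 3*486 = 1458
P_6 = 3*1458 = 4374
P_7 = 3*4374 = 13122
P_8 = 3*13122 = 39366
Sum = 6 + 18 + 54 + 162 + 486 + 1458 + 4374 + 13122 + 39366 = 59046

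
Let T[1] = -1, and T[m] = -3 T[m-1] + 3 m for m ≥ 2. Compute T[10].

45525

T[2] = -3*(-1) + 6 = 9
T[3] = -3*9 + 9 = -18
T[4] = -3*(-18) + 12 = 66
T[5] = -3*66 + 15 = -183
T[6] = -3*(-183) + 18 = 567
T[7] = -3*567 + 21 = -1680
T[8] = -3*(-1680) + 24 = 5064
T[9] = -3*5064 + 27 = -15165
T[10] = -3*(-15165) + 30 = 45525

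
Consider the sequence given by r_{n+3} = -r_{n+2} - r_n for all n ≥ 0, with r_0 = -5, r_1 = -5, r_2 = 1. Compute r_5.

-2

r_3 = -1 - (-5) = 4
r_4 = -4 - (-5) = 1
r_5 = -1 - 1 = -2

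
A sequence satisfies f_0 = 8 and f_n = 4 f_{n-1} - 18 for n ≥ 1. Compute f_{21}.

8796093022214

The fixed point is -18/(1 - 4) = 6, so f_n - 6 = 4(f_{n-1} - 6).
Hence f_n = 2·4^n + 6.
f_{21} = 2·4^{21} + 6 = 2·4398046511104 + 6 = 8796093022214.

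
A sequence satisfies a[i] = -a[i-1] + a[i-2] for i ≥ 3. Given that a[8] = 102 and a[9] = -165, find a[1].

-3

Rearranging, a[i-2] = a[i] + a[i-1].
a[7] = -165 + 102 = -63
a[6] = 102 + (-63) = 39
a[5] = -63 + 39 = -24
a[4] = 39 + (-24) = 15
a[3] = -24 + 15 = -9
a[2] = 15 + (-9) = 6
a[1] = -9 + 6 = -3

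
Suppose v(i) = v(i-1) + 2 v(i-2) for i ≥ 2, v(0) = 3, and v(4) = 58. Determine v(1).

8

Let v(1) = z.
v(2) = 6 + z
v(3) = 6 + 3z
v(4) = 18 + 5z
So 18 + 5z = 58, giving z = 8.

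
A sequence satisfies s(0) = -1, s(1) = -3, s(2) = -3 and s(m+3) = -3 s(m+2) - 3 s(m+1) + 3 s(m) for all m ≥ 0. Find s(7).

s(3) = -3·(-3) - 3·(-3) + 3·(-1) = 15
s(4) = -3·15 - 3·(-3) + 3·(-3) = -45
s(5) = -3·(-45) - 3·15 + 3·(-3) = 81
s(6) = -3·81 - 3·(-45) + 3·15 = -63
s(7) = -3·(-63) - 3·81 + 3·(-45) = -189

-189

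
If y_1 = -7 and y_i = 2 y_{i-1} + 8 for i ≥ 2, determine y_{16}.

32760

The fixed point is 8/(1 - 2) = -8, so y_i + 8 = 2(y_{i-1} + 8).
Hence y_i = 1·2^{i-1} - 8.
y_{16} = 1·2^{15} - 8 = 1·32768 - 8 = 32760.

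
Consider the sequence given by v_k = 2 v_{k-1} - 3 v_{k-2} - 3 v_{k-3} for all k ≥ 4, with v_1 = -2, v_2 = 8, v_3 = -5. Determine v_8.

722

v_4 = 2·(-5) - 3·8 - 3·(-2) = -28
v_5 = 2·(-28) - 3·(-5) - 3·8 = -65
v_6 = 2·(-65) - 3·(-28) - 3·(-5) = -31
v_7 = 2·(-31) - 3·(-65) - 3·(-28) = 217
v_8 = 2·217 - 3·(-31) - 3·(-65) = 722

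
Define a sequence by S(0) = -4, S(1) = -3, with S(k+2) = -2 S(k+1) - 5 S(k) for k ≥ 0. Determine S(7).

-857

S(2) = -2·(-3) - 5·(-4) = 26
S(3) = -2·26 - 5·(-3) = -37
S(4) = -2·(-37) - 5·26 = -56
S(5) = -2·(-56) - 5·(-37) = 297
S(6) = -2·297 - 5·(-56) = -314
S(7) = -2·(-314) - 5·297 = -857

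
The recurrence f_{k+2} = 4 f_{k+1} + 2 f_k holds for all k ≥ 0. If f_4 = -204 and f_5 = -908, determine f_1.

-3

Rearranging, f_{k-2} = (f_k - 4 f_{k-1}) / 2.
f_3 = (-908 - 4*(-204)) / 2 = -92/2 = -46
f_2 = (-204 - 4*(-46)) / 2 = -20/2 = -10
f_1 = (-46 - 4*(-10)) / 2 = -6/2 = -3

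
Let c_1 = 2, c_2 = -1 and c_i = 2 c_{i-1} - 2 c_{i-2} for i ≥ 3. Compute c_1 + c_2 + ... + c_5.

c_3 = 2·(-1) - 2·2 = -6
c_4 = 2·(-6) - 2·(-1) = -10
c_5 = 2·(-10) - 2·(-6) = -8
Sum = 2 + (-1) + (-6) + (-10) + (-8) = -23

-23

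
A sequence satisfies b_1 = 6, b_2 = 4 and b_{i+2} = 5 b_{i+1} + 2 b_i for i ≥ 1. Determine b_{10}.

b_3 = 5*4 + 2*6 = 32
b_4 = 5*32 + 2*4 = 168
b_5 = 5*168 + 2*32 = 904
b_6 = 5*904 + 2*168 = 4856
b_7 = 5*4856 + 2*904 = 26088
b_8 = 5*26088 + 2*4856 = 140152
b_9 = 5*140152 + 2*26088 = 752936
b_{10} = 5*752936 + 2*140152 = 4044984

4044984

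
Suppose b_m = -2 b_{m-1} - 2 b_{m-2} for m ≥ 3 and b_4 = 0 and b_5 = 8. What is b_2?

Rearranging, b_{m-2} = (b_m + 2 b_{m-1}) / -2.
b_3 = (8 + 2(0)) / -2 = 8/-2 = -4
b_2 = (0 + 2(-4)) / -2 = -8/-2 = 4

4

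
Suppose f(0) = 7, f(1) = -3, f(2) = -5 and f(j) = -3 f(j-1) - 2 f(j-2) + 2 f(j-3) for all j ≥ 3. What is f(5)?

223

f(3) = -3·(-5) - 2·(-3) + 2·7 = 35
f(4) = -3·35 - 2·(-5) + 2·(-3) = -101
f(5) = -3·(-101) - 2·35 + 2·(-5) = 223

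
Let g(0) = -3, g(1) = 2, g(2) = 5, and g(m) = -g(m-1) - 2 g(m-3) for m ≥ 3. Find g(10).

g(3) = -5 - 2*(-3) = 1
g(4) = -1 - 2*2 = -5
g(5) = -(-5) - 2*5 = -5
g(6) = -(-5) - 2*1 = 3
g(7) = -3 - 2*(-5) = 7
g(8) = -7 - 2*(-5) = 3
g(9) = -3 - 2*3 = -9
g(10) = -(-9) - 2*7 = -5

-5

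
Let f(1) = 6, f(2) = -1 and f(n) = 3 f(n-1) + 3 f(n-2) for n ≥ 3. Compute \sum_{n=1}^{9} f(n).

47420

f(3) = 3*(-1) + 3*6 = 15
f(4) = 3*15 + 3*(-1) = 42
f(5) = 3*42 + 3*15 = 171
f(6) = 3*171 + 3*42 = 639
f(7) = 3*639 + 3*171 = 2430
f(8) = 3*2430 + 3*639 = 9207
f(9) = 3*9207 + 3*2430 = 34911
Sum = 6 + (-1) + 15 + 42 + 171 + 639 + 2430 + 9207 + 34911 = 47420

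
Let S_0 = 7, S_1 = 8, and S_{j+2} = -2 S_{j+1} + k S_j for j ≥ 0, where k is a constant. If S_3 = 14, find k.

3

S_2 = -16 + 7k
S_3 = 32 - 6k
So 32 - 6k = 14, giving k = 3.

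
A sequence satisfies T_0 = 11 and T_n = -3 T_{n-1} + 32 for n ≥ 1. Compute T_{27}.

-22876792454953

The fixed point is 32/(1 + 3) = 8, so T_n - 8 = -3(T_{n-1} - 8).
Hence T_n = 3·(-3)^n + 8.
T_{27} = 3·(-3)^{27} + 8 = 3·-7625597484987 + 8 = -22876792454953.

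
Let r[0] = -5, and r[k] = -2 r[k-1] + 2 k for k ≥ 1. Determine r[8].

r[1] = -2(-5) + 2 = 12
r[2] = -2(12) + 4 = -20
r[3] = -2(-20) + 6 = 46
r[4] = -2(46) + 8 = -84
r[5] = -2(-84) + 10 = 178
r[6] = -2(178) + 12 = -344
r[7] = -2(-344) + 14 = 702
r[8] = -2(702) + 16 = -1388

-1388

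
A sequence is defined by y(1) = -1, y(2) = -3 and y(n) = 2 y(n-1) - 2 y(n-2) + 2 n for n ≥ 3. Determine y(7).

50

y(3) = 2·(-3) - 2·(-1) + 6 = 2
y(4) = 2·2 - 2·(-3) + 8 = 18
y(5) = 2·18 - 2·2 + 10 = 42
y(6) = 2·42 - 2·18 + 12 = 60
y(7) = 2·60 - 2·42 + 14 = 50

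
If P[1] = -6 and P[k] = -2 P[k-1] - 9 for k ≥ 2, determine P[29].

-805306371

The fixed point is -9/(1 + 2) = -3, so P[k] + 3 = -2(P[k-1] + 3).
Hence P[k] = -3·(-2)^{k-1} - 3.
P[29] = -3·(-2)^{28} - 3 = -3·268435456 - 3 = -805306371.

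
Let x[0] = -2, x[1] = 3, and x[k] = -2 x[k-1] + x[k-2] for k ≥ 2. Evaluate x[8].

-1562

x[2] = -2*3 + (-2) = -8
x[3] = -2*(-8) + 3 = 19
x[4] = -2*19 + (-8) = -46
x[5] = -2*(-46) + 19 = 111
x[6] = -2*111 + (-46) = -268
x[7] = -2*(-268) + 111 = 647
x[8] = -2*647 + (-268) = -1562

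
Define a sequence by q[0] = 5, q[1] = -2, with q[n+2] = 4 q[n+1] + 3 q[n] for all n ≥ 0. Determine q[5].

502

q[2] = 4*(-2) + 3*5 = 7
q[3] = 4*7 + 3*(-2) = 22
q[4] = 4*22 + 3*7 = 109
q[5] = 4*109 + 3*22 = 502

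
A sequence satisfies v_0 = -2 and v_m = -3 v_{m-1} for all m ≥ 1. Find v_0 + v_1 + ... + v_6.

-1094

v_1 = -3·(-2) = 6
v_2 = -3·6 = -18
v_3 = -3·(-18) = 54
v_4 = -3·54 = -162
v_5 = -3·(-162) = 486
v_6 = -3·486 = -1458
Sum = (-2) + 6 + (-18) + 54 + (-162) + 486 + (-1458) = -1094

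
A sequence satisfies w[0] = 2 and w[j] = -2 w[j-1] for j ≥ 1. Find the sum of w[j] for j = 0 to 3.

-10

w[1] = -2(2) = -4
w[2] = -2(-4) = 8
w[3] = -2(8) = -16
Sum = 2 + (-4) + 8 + (-16) = -10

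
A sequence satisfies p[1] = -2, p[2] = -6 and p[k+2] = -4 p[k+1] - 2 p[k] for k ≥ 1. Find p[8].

-13712

p[3] = -4·(-6) - 2·(-2) = 28
p[4] = -4·28 - 2·(-6) = -100
p[5] = -4·(-100) - 2·28 = 344
p[6] = -4·344 - 2·(-100) = -1176
p[7] = -4·(-1176) - 2·344 = 4016
p[8] = -4·4016 - 2·(-1176) = -13712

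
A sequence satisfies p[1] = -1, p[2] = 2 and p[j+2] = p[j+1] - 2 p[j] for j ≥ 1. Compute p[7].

p[3] = 2 - 2·(-1) = 4
p[4] = 4 - 2·2 = 0
p[5] = 0 - 2·4 = -8
p[6] = (-8) - 2·0 = -8
p[7] = (-8) - 2·(-8) = 8

8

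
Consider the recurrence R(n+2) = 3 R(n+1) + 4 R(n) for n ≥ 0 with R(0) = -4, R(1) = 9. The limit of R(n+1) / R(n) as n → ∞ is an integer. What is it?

The characteristic equation is r^2 - 3r - 4 = 0, which factors as (r - 4)(r + 1) = 0.
So the roots are 4 and -1. Since |4| > |-1| and the coefficient of 4^n is non-zero, the ratio tends to 4.

4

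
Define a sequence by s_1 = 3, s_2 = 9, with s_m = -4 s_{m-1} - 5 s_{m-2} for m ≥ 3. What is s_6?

729

s_3 = -4·9 - 5·3 = -51
s_4 = -4·(-51) - 5·9 = 159
s_5 = -4·159 - 5·(-51) = -381
s_6 = -4·(-381) - 5·159 = 729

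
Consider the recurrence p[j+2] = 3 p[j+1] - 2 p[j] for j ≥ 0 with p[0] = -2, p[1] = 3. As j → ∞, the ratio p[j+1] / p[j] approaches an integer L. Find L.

The characteristic equation is r^2 - 3r + 2 = 0, which factors as (r - 2)(r - 1) = 0.
So the roots are 2 and 1. Since |2| > |1| and the coefficient of 2^j is non-zero, the ratio tends to 2.

2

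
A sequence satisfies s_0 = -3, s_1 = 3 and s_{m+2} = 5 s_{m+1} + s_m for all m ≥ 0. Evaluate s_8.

237732

s_2 = 5·3 + (-3) = 12
s_3 = 5·12 + 3 = 63
s_4 = 5·63 + 12 = 327
s_5 = 5·327 + 63 = 1698
s_6 = 5·1698 + 327 = 8817
s_7 = 5·8817 + 1698 = 45783
s_8 = 5·45783 + 8817 = 237732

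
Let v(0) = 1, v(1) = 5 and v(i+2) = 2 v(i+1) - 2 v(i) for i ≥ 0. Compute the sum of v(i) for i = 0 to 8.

-44

v(2) = 2*5 - 2*1 = 8
v(3) = 2*8 - 2*5 = 6
v(4) = 2*6 - 2*8 = -4
v(5) = 2*(-4) - 2*6 = -20
v(6) = 2*(-20) - 2*(-4) = -32
v(7) = 2*(-32) - 2*(-20) = -24
v(8) = 2*(-24) - 2*(-32) = 16
Sum = 1 + 5 + 8 + 6 + (-4) + (-20) + (-32) + (-24) + 16 = -44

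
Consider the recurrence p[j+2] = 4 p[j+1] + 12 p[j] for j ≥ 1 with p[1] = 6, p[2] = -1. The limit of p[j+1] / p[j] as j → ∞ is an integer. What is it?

The characteristic equation is r^2 - 4r - 12 = 0, which factors as (r - 6)(r + 2) = 0.
So the roots are 6 and -2. Since |6| > |-2| and the coefficient of 6^j is non-zero, the ratio tends to 6.

6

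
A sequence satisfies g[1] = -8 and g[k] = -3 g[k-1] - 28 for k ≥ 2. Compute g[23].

The fixed point is -28/(1 + 3) = -7, so g[k] + 7 = -3(g[k-1] + 7).
Hence g[k] = -1·(-3)^{k-1} - 7.
g[23] = -1·(-3)^{22} - 7 = -1·31381059609 - 7 = -31381059616.

-31381059616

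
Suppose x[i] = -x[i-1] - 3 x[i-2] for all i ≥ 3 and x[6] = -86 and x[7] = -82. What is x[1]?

6

Rearranging, x[i-2] = (x[i] + x[i-1]) / -3.
x[5] = (-82 + (-86)) / -3 = -168/-3 = 56
x[4] = (-86 + 56) / -3 = -30/-3 = 10
x[3] = (56 + 10) / -3 = 66/-3 = -22
x[2] = (10 + (-22)) / -3 = -12/-3 = 4
x[1] = (-22 + 4) / -3 = -18/-3 = 6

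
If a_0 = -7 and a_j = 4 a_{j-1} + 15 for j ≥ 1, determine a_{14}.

The fixed point is 15/(1 - 4) = -5, so a_j + 5 = 4(a_{j-1} + 5).
Hence a_j = -2·4^j - 5.
a_{14} = -2·4^{14} - 5 = -2·268435456 - 5 = -536870917.

-536870917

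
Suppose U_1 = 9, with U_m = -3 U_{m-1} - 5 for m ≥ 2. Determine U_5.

829

U_2 = -3*9 - 5 = -32
U_3 = -3*(-32) - 5 = 91
U_4 = -3*91 - 5 = -278
U_5 = -3*(-278) - 5 = 829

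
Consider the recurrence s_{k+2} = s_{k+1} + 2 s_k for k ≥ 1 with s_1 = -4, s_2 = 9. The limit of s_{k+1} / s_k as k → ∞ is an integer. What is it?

The characteristic equation is r^2 - r - 2 = 0, which factors as (r - 2)(r + 1) = 0.
So the roots are 2 and -1. Since |2| > |-1| and the coefficient of 2^k is non-zero, the ratio tends to 2.

2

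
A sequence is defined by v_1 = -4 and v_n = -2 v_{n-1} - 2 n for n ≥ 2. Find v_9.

v_2 = -2(-4) - 4 = 4
v_3 = -2(4) - 6 = -14
v_4 = -2(-14) - 8 = 20
v_5 = -2(20) - 10 = -50
v_6 = -2(-50) - 12 = 88
v_7 = -2(88) - 14 = -190
v_8 = -2(-190) - 16 = 364
v_9 = -2(364) - 18 = -746

-746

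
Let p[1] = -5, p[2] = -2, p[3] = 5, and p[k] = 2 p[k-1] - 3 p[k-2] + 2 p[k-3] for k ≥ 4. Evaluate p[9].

p[4] = 2·5 - 3·(-2) + 2·(-5) = 6
p[5] = 2·6 - 3·5 + 2·(-2) = -7
p[6] = 2·(-7) - 3·6 + 2·5 = -22
p[7] = 2·(-22) - 3·(-7) + 2·6 = -11
p[8] = 2·(-11) - 3·(-22) + 2·(-7) = 30
p[9] = 2·30 - 3·(-11) + 2·(-22) = 49

49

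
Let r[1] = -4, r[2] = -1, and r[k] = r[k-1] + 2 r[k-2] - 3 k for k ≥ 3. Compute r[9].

-1437

r[3] = (-1) + 2(-4) - 9 = -18
r[4] = (-18) + 2(-1) - 12 = -32
r[5] = (-32) + 2(-18) - 15 = -83
r[6] = (-83) + 2(-32) - 18 = -165
r[7] = (-165) + 2(-83) - 21 = -352
r[8] = (-352) + 2(-165) - 24 = -706
r[9] = (-706) + 2(-352) - 27 = -1437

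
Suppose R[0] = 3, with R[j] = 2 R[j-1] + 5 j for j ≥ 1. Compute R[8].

3278

R[1] = 2(3) + 5 = 11
R[2] = 2(11) + 10 = 32
R[3] = 2(32) + 15 = 79
R[4] = 2(79) + 20 = 178
R[5] = 2(178) + 25 = 381
R[6] = 2(381) + 30 = 792
R[7] = 2(792) + 35 = 1619
R[8] = 2(1619) + 40 = 3278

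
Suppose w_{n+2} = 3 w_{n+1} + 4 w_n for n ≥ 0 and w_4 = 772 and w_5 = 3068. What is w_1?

Rearranging, w_{n-2} = (w_n - 3 w_{n-1}) / 4.
w_3 = (3068 - 3*772) / 4 = 752/4 = 188
w_2 = (772 - 3*188) / 4 = 208/4 = 52
w_1 = (188 - 3*52) / 4 = 32/4 = 8

8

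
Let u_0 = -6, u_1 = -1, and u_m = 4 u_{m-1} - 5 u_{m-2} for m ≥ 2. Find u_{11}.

u_2 = 4·(-1) - 5·(-6) = 26
u_3 = 4·26 - 5·(-1) = 109
u_4 = 4·109 - 5·26 = 306
u_5 = 4·306 - 5·109 = 679
u_6 = 4·679 - 5·306 = 1186
u_7 = 4·1186 - 5·679 = 1349
u_8 = 4·1349 - 5·1186 = -534
u_9 = 4·(-534) - 5·1349 = -8881
u_{10} = 4·(-8881) - 5·(-534) = -32854
u_{11} = 4·(-32854) - 5·(-8881) = -87011

-87011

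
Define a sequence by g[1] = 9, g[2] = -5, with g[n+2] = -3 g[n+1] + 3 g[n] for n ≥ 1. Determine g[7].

g[3] = -3*(-5) + 3*9 = 42
g[4] = -3*42 + 3*(-5) = -141
g[5] = -3*(-141) + 3*42 = 549
g[6] = -3*549 + 3*(-141) = -2070
g[7] = -3*(-2070) + 3*549 = 7857

7857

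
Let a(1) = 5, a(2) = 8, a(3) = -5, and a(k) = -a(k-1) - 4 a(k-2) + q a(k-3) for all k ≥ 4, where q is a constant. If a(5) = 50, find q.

a(4) = -27 + 5q
a(5) = 47 + 3q
So 47 + 3q = 50, giving q = 1.

1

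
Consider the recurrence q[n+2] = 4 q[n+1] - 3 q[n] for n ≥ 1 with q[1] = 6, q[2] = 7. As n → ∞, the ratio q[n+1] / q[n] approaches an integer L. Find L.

The characteristic equation is r^2 - 4r + 3 = 0, which factors as (r - 3)(r - 1) = 0.
So the roots are 3 and 1. Since |3| > |1| and the coefficient of 3^n is non-zero, the ratio tends to 3.

3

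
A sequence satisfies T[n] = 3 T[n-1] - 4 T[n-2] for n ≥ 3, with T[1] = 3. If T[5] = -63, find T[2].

Let T[2] = w.
T[3] = -12 + 3w
T[4] = -36 + 5w
T[5] = -60 + 3w
So -60 + 3w = -63, giving w = -1.

-1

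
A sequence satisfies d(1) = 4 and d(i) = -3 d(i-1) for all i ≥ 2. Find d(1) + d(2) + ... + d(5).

244

d(2) = -3(4) = -12
d(3) = -3(-12) = 36
d(4) = -3(36) = -108
d(5) = -3(-108) = 324
Sum = 4 + (-12) + 36 + (-108) + 324 = 244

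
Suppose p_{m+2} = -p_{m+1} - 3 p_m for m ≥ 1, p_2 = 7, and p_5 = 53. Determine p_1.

3

Let p_1 = x.
p_3 = -7 - 3x
p_4 = -14 + 3x
p_5 = 35 + 6x
So 35 + 6x = 53, giving x = 3.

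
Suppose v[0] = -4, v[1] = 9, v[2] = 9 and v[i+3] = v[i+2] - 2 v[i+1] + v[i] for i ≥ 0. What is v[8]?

-79

v[3] = 9 - 2*9 + (-4) = -13
v[4] = (-13) - 2*9 + 9 = -22
v[5] = (-22) - 2*(-13) + 9 = 13
v[6] = 13 - 2*(-22) + (-13) = 44
v[7] = 44 - 2*13 + (-22) = -4
v[8] = (-4) - 2*44 + 13 = -79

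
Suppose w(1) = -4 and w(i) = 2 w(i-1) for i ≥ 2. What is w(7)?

w(2) = 2·(-4) = -8
w(3) = 2·(-8) = -16
w(4) = 2·(-16) = -32
w(5) = 2·(-32) = -64
w(6) = 2·(-64) = -128
w(7) = 2·(-128) = -256

-256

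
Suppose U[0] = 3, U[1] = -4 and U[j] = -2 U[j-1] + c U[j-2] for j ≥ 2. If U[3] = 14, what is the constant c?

U[2] = 8 + 3c
U[3] = -16 - 10c
So -16 - 10c = 14, giving c = -3.

-3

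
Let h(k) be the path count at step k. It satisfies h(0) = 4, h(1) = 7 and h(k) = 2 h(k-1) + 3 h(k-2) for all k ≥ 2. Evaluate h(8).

18044

h(2) = 2(7) + 3(4) = 26
h(3) = 2(26) + 3(7) = 73
h(4) = 2(73) + 3(26) = 224
h(5) = 2(224) + 3(73) = 667
h(6) = 2(667) + 3(224) = 2006
h(7) = 2(2006) + 3(667) = 6013
h(8) = 2(6013) + 3(2006) = 18044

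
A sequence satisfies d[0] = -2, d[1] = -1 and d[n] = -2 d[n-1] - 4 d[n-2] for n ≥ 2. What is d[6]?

-128

d[2] = -2(-1) - 4(-2) = 10
d[3] = -2(10) - 4(-1) = -16
d[4] = -2(-16) - 4(10) = -8
d[5] = -2(-8) - 4(-16) = 80
d[6] = -2(80) - 4(-8) = -128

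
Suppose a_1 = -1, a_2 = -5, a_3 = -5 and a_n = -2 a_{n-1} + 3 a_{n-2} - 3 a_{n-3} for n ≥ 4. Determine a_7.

a_4 = -2·(-5) + 3·(-5) - 3·(-1) = -2
a_5 = -2·(-2) + 3·(-5) - 3·(-5) = 4
a_6 = -2·4 + 3·(-2) - 3·(-5) = 1
a_7 = -2·1 + 3·4 - 3·(-2) = 16

16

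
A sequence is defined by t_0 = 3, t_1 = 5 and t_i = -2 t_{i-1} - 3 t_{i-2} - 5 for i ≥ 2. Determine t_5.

t_2 = -2·5 - 3·3 - 5 = -24
t_3 = -2·(-24) - 3·5 - 5 = 28
t_4 = -2·28 - 3·(-24) - 5 = 11
t_5 = -2·11 - 3·28 - 5 = -111

-111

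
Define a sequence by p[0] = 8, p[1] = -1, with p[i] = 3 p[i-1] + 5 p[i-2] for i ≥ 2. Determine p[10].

2661427

p[2] = 3·(-1) + 5·8 = 37
p[3] = 3·37 + 5·(-1) = 106
p[4] = 3·106 + 5·37 = 503
p[5] = 3·503 + 5·106 = 2039
p[6] = 3·2039 + 5·503 = 8632
p[7] = 3·8632 + 5·2039 = 36091
p[8] = 3·36091 + 5·8632 = 151433
p[9] = 3·151433 + 5·36091 = 634754
p[10] = 3·634754 + 5·151433 = 2661427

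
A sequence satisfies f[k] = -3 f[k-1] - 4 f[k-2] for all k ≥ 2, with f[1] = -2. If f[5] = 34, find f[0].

1

Let f[0] = v.
f[2] = 6 - 4v
f[3] = -10 + 12v
f[4] = 6 - 20v
f[5] = 22 + 12v
So 22 + 12v = 34, giving v = 1.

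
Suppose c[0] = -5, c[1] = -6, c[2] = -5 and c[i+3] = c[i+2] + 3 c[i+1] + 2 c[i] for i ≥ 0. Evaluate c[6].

c[3] = (-5) + 3*(-6) + 2*(-5) = -33
c[4] = (-33) + 3*(-5) + 2*(-6) = -60
c[5] = (-60) + 3*(-33) + 2*(-5) = -169
c[6] = (-169) + 3*(-60) + 2*(-33) = -415

-415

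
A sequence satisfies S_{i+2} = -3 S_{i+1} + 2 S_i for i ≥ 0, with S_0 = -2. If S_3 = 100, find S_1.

Let S_1 = x.
S_2 = -4 - 3x
S_3 = 12 + 11x
So 12 + 11x = 100, giving x = 8.

8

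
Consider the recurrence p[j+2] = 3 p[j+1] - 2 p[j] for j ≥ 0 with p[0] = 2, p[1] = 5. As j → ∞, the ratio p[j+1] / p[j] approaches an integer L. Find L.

The characteristic equation is r^2 - 3r + 2 = 0, which factors as (r - 2)(r - 1) = 0.
So the roots are 2 and 1. Since |2| > |1| and the coefficient of 2^j is non-zero, the ratio tends to 2.

2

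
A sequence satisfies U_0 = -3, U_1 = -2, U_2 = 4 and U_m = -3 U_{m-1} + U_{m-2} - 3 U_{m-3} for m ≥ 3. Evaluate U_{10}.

48904

U_3 = -3·4 + (-2) - 3·(-3) = -5
U_4 = -3·(-5) + 4 - 3·(-2) = 25
U_5 = -3·25 + (-5) - 3·4 = -92
U_6 = -3·(-92) + 25 - 3·(-5) = 316
U_7 = -3·316 + (-92) - 3·25 = -1115
U_8 = -3·(-1115) + 316 - 3·(-92) = 3937
U_9 = -3·3937 + (-1115) - 3·316 = -13874
U_{10} = -3·(-13874) + 3937 - 3·(-1115) = 48904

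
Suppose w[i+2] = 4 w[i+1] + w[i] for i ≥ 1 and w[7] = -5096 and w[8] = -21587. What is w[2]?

Rearranging, w[i-2] = w[i] - 4 w[i-1].
w[6] = -21587 - 4·(-5096) = -1203
w[5] = -5096 - 4·(-1203) = -284
w[4] = -1203 - 4·(-284) = -67
w[3] = -284 - 4·(-67) = -16
w[2] = -67 - 4·(-16) = -3

-3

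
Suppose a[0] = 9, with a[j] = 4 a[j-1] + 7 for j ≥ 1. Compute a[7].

a[1] = 4·9 + 7 = 43
a[2] = 4·43 + 7 = 179
a[3] = 4·179 + 7 = 723
a[4] = 4·723 + 7 = 2899
a[5] = 4·2899 + 7 = 11603
a[6] = 4·11603 + 7 = 46419
a[7] = 4·46419 + 7 = 185683

185683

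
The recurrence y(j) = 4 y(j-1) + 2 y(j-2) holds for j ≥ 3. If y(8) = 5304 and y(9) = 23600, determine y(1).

-5

Rearranging, y(j-2) = (y(j) - 4 y(j-1)) / 2.
y(7) = (23600 - 4·5304) / 2 = 2384/2 = 1192
y(6) = (5304 - 4·1192) / 2 = 536/2 = 268
y(5) = (1192 - 4·268) / 2 = 120/2 = 60
y(4) = (268 - 4·60) / 2 = 28/2 = 14
y(3) = (60 - 4·14) / 2 = 4/2 = 2
y(2) = (14 - 4·2) / 2 = 6/2 = 3
y(1) = (2 - 4·3) / 2 = -10/2 = -5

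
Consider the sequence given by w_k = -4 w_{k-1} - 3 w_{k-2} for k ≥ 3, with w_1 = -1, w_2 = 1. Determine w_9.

w_3 = -4(1) - 3(-1) = -1
w_4 = -4(-1) - 3(1) = 1
w_5 = -4(1) - 3(-1) = -1
w_6 = -4(-1) - 3(1) = 1
w_7 = -4(1) - 3(-1) = -1
w_8 = -4(-1) - 3(1) = 1
w_9 = -4(1) - 3(-1) = -1

-1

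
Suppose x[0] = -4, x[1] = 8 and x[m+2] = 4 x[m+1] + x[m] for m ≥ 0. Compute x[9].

692936

x[2] = 4(8) + (-4) = 28
x[3] = 4(28) + 8 = 120
x[4] = 4(120) + 28 = 508
x[5] = 4(508) + 120 = 2152
x[6] = 4(2152) + 508 = 9116
x[7] = 4(9116) + 2152 = 38616
x[8] = 4(38616) + 9116 = 163580
x[9] = 4(163580) + 38616 = 692936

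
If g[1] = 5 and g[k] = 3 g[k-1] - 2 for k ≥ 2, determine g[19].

1549681957

The fixed point is -2/(1 - 3) = 1, so g[k] - 1 = 3(g[k-1] - 1).
Hence g[k] = 4·3^{k-1} + 1.
g[19] = 4·3^{18} + 1 = 4·387420489 + 1 = 1549681957.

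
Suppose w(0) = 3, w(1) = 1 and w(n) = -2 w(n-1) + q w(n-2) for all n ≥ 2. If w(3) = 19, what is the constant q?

w(2) = -2 + 3q
w(3) = 4 - 5q
So 4 - 5q = 19, giving q = -3.

-3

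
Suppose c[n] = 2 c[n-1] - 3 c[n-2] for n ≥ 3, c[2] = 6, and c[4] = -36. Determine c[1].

7

Let c[1] = w.
c[3] = 12 - 3w
c[4] = 6 - 6w
So 6 - 6w = -36, giving w = 7.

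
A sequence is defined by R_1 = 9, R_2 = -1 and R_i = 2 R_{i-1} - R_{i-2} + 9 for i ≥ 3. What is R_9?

181

R_3 = 2(-1) - 9 + 9 = -2
R_4 = 2(-2) - (-1) + 9 = 6
R_5 = 2(6) - (-2) + 9 = 23
R_6 = 2(23) - 6 + 9 = 49
R_7 = 2(49) - 23 + 9 = 84
R_8 = 2(84) - 49 + 9 = 128
R_9 = 2(128) - 84 + 9 = 181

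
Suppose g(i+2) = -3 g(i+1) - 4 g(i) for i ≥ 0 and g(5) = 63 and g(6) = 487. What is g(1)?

3

Rearranging, g(i-2) = (g(i) + 3 g(i-1)) / -4.
g(4) = (487 + 3*63) / -4 = 676/-4 = -169
g(3) = (63 + 3*(-169)) / -4 = -444/-4 = 111
g(2) = (-169 + 3*111) / -4 = 164/-4 = -41
g(1) = (111 + 3*(-41)) / -4 = -12/-4 = 3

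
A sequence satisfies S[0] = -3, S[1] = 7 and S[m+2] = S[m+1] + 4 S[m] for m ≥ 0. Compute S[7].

487

S[2] = 7 + 4(-3) = -5
S[3] = (-5) + 4(7) = 23
S[4] = 23 + 4(-5) = 3
S[5] = 3 + 4(23) = 95
S[6] = 95 + 4(3) = 107
S[7] = 107 + 4(95) = 487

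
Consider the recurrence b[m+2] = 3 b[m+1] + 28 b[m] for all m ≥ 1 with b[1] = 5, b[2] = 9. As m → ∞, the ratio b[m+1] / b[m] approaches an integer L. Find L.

The characteristic equation is r^2 - 3r - 28 = 0, which factors as (r - 7)(r + 4) = 0.
So the roots are 7 and -4. Since |7| > |-4| and the coefficient of 7^m is non-zero, the ratio tends to 7.

7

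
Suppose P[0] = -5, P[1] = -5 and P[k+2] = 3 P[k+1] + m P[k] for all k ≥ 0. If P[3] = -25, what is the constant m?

P[2] = -15 - 5m
P[3] = -45 - 20m
So -45 - 20m = -25, giving m = -1.

-1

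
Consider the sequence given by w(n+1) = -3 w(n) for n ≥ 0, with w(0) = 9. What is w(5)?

w(1) = -3·9 = -27
w(2) = -3·(-27) = 81
w(3) = -3·81 = -243
w(4) = -3·(-243) = 729
w(5) = -3·729 = -2187

-2187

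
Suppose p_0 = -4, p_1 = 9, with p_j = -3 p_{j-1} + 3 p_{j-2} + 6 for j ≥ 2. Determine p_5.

p_2 = -3*9 + 3*(-4) + 6 = -33
p_3 = -3*(-33) + 3*9 + 6 = 132
p_4 = -3*132 + 3*(-33) + 6 = -489
p_5 = -3*(-489) + 3*132 + 6 = 1869

1869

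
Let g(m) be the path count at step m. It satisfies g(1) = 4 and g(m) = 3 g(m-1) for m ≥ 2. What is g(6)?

972

g(2) = 3·4 = 12
g(3) = 3·12 = 36
g(4) = 3·36 = 108
g(5) = 3·108 = 324
g(6) = 3·324 = 972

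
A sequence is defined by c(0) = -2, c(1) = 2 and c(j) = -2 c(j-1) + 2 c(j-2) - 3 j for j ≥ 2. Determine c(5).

c(2) = -2·2 + 2·(-2) - 6 = -14
c(3) = -2·(-14) + 2·2 - 9 = 23
c(4) = -2·23 + 2·(-14) - 12 = -86
c(5) = -2·(-86) + 2·23 - 15 = 203

203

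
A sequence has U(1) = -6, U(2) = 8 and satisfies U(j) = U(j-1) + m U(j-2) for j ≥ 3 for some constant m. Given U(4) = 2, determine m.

-3

U(3) = 8 - 6m
U(4) = 8 + 2m
So 8 + 2m = 2, giving m = -3.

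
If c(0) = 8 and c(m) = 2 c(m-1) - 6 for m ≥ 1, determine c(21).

The fixed point is -6/(1 - 2) = 6, so c(m) - 6 = 2(c(m-1) - 6).
Hence c(m) = 2·2^m + 6.
c(21) = 2·2^{21} + 6 = 2·2097152 + 6 = 4194310.

4194310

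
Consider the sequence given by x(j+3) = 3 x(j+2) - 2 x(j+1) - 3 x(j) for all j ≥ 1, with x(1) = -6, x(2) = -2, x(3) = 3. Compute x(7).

x(4) = 3*3 - 2*(-2) - 3*(-6) = 31
x(5) = 3*31 - 2*3 - 3*(-2) = 93
x(6) = 3*93 - 2*31 - 3*3 = 208
x(7) = 3*208 - 2*93 - 3*31 = 345

345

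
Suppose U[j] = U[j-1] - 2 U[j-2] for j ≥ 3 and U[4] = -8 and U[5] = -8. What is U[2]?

Rearranging, U[j-2] = (U[j] - U[j-1]) / -2.
U[3] = (-8 - (-8)) / -2 = 0/-2 = 0
U[2] = (-8 - 0) / -2 = -8/-2 = 4

4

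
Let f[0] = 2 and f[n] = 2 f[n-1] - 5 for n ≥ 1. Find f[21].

-6291451

The fixed point is -5/(1 - 2) = 5, so f[n] - 5 = 2(f[n-1] - 5).
Hence f[n] = -3·2^n + 5.
f[21] = -3·2^{21} + 5 = -3·2097152 + 5 = -6291451.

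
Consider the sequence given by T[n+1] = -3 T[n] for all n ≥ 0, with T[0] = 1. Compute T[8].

6561

T[1] = -3(1) = -3
T[2] = -3(-3) = 9
T[3] = -3(9) = -27
T[4] = -3(-27) = 81
T[5] = -3(81) = -243
T[6] = -3(-243) = 729
T[7] = -3(729) = -2187
T[8] = -3(-2187) = 6561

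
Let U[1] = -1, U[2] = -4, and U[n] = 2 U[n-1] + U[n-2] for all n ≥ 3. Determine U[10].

U[3] = 2*(-4) + (-1) = -9
U[4] = 2*(-9) + (-4) = -22
U[5] = 2*(-22) + (-9) = -53
U[6] = 2*(-53) + (-22) = -128
U[7] = 2*(-128) + (-53) = -309
U[8] = 2*(-309) + (-128) = -746
U[9] = 2*(-746) + (-309) = -1801
U[10] = 2*(-1801) + (-746) = -4348

-4348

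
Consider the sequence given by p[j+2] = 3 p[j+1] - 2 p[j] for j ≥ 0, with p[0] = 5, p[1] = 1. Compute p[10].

p[2] = 3·1 - 2·5 = -7
p[3] = 3·(-7) - 2·1 = -23
p[4] = 3·(-23) - 2·(-7) = -55
p[5] = 3·(-55) - 2·(-23) = -119
p[6] = 3·(-119) - 2·(-55) = -247
p[7] = 3·(-247) - 2·(-119) = -503
p[8] = 3·(-503) - 2·(-247) = -1015
p[9] = 3·(-1015) - 2·(-503) = -2039
p[10] = 3·(-2039) - 2·(-1015) = -4087

-4087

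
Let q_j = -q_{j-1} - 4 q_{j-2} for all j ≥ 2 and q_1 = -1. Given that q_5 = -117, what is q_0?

4

Let q_0 = v.
q_2 = 1 - 4v
q_3 = 3 + 4v
q_4 = -7 + 12v
q_5 = -5 - 28v
So -5 - 28v = -117, giving v = 4.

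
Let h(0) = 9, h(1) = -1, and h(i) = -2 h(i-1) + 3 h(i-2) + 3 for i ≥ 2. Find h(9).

h(2) = -2(-1) + 3(9) + 3 = 32
h(3) = -2(32) + 3(-1) + 3 = -64
h(4) = -2(-64) + 3(32) + 3 = 227
h(5) = -2(227) + 3(-64) + 3 = -643
h(6) = -2(-643) + 3(227) + 3 = 1970
h(7) = -2(1970) + 3(-643) + 3 = -5866
h(8) = -2(-5866) + 3(1970) + 3 = 17645
h(9) = -2(17645) + 3(-5866) + 3 = -52885

-52885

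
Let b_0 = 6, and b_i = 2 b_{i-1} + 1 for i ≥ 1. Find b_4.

111

b_1 = 2(6) + 1 = 13
b_2 = 2(13) + 1 = 27
b_3 = 2(27) + 1 = 55
b_4 = 2(55) + 1 = 111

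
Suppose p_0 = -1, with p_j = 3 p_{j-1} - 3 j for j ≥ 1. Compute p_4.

-255

p_1 = 3·(-1) - 3 = -6
p_2 = 3·(-6) - 6 = -24
p_3 = 3·(-24) - 9 = -81
p_4 = 3·(-81) - 12 = -255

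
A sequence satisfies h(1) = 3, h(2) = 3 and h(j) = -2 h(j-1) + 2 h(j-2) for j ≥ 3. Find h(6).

h(3) = -2*3 + 2*3 = 0
h(4) = -2*0 + 2*3 = 6
h(5) = -2*6 + 2*0 = -12
h(6) = -2*(-12) + 2*6 = 36

36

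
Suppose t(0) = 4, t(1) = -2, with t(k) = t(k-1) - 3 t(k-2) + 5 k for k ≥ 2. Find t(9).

t(2) = (-2) - 3·4 + 10 = -4
t(3) = (-4) - 3·(-2) + 15 = 17
t(4) = 17 - 3·(-4) + 20 = 49
t(5) = 49 - 3·17 + 25 = 23
t(6) = 23 - 3·49 + 30 = -94
t(7) = (-94) - 3·23 + 35 = -128
t(8) = (-128) - 3·(-94) + 40 = 194
t(9) = 194 - 3·(-128) + 45 = 623

623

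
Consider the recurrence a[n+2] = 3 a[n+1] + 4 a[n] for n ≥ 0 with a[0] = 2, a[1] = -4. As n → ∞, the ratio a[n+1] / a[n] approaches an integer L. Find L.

4

The characteristic equation is r^2 - 3r - 4 = 0, which factors as (r - 4)(r + 1) = 0.
So the roots are 4 and -1. Since |4| > |-1| and the coefficient of 4^n is non-zero, the ratio tends to 4.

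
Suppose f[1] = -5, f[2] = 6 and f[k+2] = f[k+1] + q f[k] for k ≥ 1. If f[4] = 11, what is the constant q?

5

f[3] = 6 - 5q
f[4] = 6 + q
So 6 + q = 11, giving q = 5.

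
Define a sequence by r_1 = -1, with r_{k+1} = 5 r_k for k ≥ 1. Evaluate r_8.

r_2 = 5(-1) = -5
r_3 = 5(-5) = -25
r_4 = 5(-25) = -125
r_5 = 5(-125) = -625
r_6 = 5(-625) = -3125
r_7 = 5(-3125) = -15625
r_8 = 5(-15625) = -78125

-78125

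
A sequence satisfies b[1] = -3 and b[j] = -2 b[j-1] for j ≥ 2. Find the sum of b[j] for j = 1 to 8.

255

b[2] = -2(-3) = 6
b[3] = -2(6) = -12
b[4] = -2(-12) = 24
b[5] = -2(24) = -48
b[6] = -2(-48) = 96
b[7] = -2(96) = -192
b[8] = -2(-192) = 384
Sum = (-3) + 6 + (-12) + 24 + (-48) + 96 + (-192) + 384 = 255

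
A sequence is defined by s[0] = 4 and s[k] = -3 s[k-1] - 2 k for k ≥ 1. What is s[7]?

s[1] = -3·4 - 2 = -14
s[2] = -3·(-14) - 4 = 38
s[3] = -3·38 - 6 = -120
s[4] = -3·(-120) - 8 = 352
s[5] = -3·352 - 10 = -1066
s[6] = -3·(-1066) - 12 = 3186
s[7] = -3·3186 - 14 = -9572

-9572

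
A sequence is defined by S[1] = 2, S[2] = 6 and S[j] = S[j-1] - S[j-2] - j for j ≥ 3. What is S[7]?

-4

S[3] = 6 - 2 - 3 = 1
S[4] = 1 - 6 - 4 = -9
S[5] = (-9) - 1 - 5 = -15
S[6] = (-15) - (-9) - 6 = -12
S[7] = (-12) - (-15) - 7 = -4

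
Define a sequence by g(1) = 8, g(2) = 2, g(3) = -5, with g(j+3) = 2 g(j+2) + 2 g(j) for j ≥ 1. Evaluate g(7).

g(4) = 2*(-5) + 2*8 = 6
g(5) = 2*6 + 2*2 = 16
g(6) = 2*16 + 2*(-5) = 22
g(7) = 2*22 + 2*6 = 56

56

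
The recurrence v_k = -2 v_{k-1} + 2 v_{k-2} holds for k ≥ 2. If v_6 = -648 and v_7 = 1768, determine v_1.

1

Rearranging, v_{k-2} = (v_k + 2 v_{k-1}) / 2.
v_5 = (1768 + 2(-648)) / 2 = 472/2 = 236
v_4 = (-648 + 2(236)) / 2 = -176/2 = -88
v_3 = (236 + 2(-88)) / 2 = 60/2 = 30
v_2 = (-88 + 2(30)) / 2 = -28/2 = -14
v_1 = (30 + 2(-14)) / 2 = 2/2 = 1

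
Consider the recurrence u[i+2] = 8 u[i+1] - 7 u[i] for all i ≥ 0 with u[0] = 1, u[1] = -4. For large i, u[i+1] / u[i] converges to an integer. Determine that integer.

The characteristic equation is r^2 - 8r + 7 = 0, which factors as (r - 7)(r - 1) = 0.
So the roots are 7 and 1. Since |7| > |1| and the coefficient of 7^i is non-zero, the ratio tends to 7.

7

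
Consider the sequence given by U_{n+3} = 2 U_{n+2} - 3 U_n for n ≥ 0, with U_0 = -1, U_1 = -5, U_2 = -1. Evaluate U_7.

U_3 = 2*(-1) - 3*(-1) = 1
U_4 = 2*1 - 3*(-5) = 17
U_5 = 2*17 - 3*(-1) = 37
U_6 = 2*37 - 3*1 = 71
U_7 = 2*71 - 3*17 = 91

91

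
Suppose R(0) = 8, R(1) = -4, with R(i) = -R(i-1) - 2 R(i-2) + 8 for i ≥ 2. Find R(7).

R(2) = -(-4) - 2*8 + 8 = -4
R(3) = -(-4) - 2*(-4) + 8 = 20
R(4) = -20 - 2*(-4) + 8 = -4
R(5) = -(-4) - 2*20 + 8 = -28
R(6) = -(-28) - 2*(-4) + 8 = 44
R(7) = -44 - 2*(-28) + 8 = 20

20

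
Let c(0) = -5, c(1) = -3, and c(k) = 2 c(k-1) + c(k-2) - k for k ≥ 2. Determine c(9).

-6875

c(2) = 2(-3) + (-5) - 2 = -13
c(3) = 2(-13) + (-3) - 3 = -32
c(4) = 2(-32) + (-13) - 4 = -81
c(5) = 2(-81) + (-32) - 5 = -199
c(6) = 2(-199) + (-81) - 6 = -485
c(7) = 2(-485) + (-199) - 7 = -1176
c(8) = 2(-1176) + (-485) - 8 = -2845
c(9) = 2(-2845) + (-1176) - 9 = -6875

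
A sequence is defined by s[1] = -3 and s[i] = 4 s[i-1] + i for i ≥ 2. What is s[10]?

s[2] = 4(-3) + 2 = -10
s[3] = 4(-10) + 3 = -37
s[4] = 4(-37) + 4 = -144
s[5] = 4(-144) + 5 = -571
s[6] = 4(-571) + 6 = -2278
s[7] = 4(-2278) + 7 = -9105
s[8] = 4(-9105) + 8 = -36412
s[9] = 4(-36412) + 9 = -145639
s[10] = 4(-145639) + 10 = -582546

-582546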